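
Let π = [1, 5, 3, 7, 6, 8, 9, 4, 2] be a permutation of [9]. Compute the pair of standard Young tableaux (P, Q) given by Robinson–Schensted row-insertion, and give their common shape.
P = [1, 2, 4, 8, 9] / [3, 6] / [5] / [7];  Q = [1, 2, 4, 6, 7] / [3, 5] / [8] / [9];  common shape = (5, 2, 1, 1)

Row-insert the values π_1, π_2, … into P one at a time, bumping the leftmost entry strictly greater than the inserted value down to the next row. The recording tableau Q records, in position (i, j), the step at which that cell was added to P.
  Insert 1 (step 1): P = [1];  Q = [1]
  Insert 5 (step 2): P = [1, 5];  Q = [1, 2]
  Insert 3 (step 3): P = [1, 3] / [5];  Q = [1, 2] / [3]
  Insert 7 (step 4): P = [1, 3, 7] / [5];  Q = [1, 2, 4] / [3]
  Insert 6 (step 5): P = [1, 3, 6] / [5, 7];  Q = [1, 2, 4] / [3, 5]
  Insert 8 (step 6): P = [1, 3, 6, 8] / [5, 7];  Q = [1, 2, 4, 6] / [3, 5]
  Insert 9 (step 7): P = [1, 3, 6, 8, 9] / [5, 7];  Q = [1, 2, 4, 6, 7] / [3, 5]
  Insert 4 (step 8): P = [1, 3, 4, 8, 9] / [5, 6] / [7];  Q = [1, 2, 4, 6, 7] / [3, 5] / [8]
  Insert 2 (step 9): P = [1, 2, 4, 8, 9] / [3, 6] / [5] / [7];  Q = [1, 2, 4, 6, 7] / [3, 5] / [8] / [9]
Final shape: (5, 2, 1, 1).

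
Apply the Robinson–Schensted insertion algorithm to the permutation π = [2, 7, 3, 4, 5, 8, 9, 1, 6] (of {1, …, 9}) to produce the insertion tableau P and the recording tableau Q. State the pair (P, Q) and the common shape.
P = [1, 3, 4, 5, 6, 9] / [2, 8] / [7];  Q = [1, 2, 4, 5, 6, 7] / [3, 9] / [8];  common shape = (6, 2, 1)

Row-insert the values π_1, π_2, … into P one at a time, bumping the leftmost entry strictly greater than the inserted value down to the next row. The recording tableau Q records, in position (i, j), the step at which that cell was added to P.
  Insert 2 (step 1): P = [2];  Q = [1]
  Insert 7 (step 2): P = [2, 7];  Q = [1, 2]
  Insert 3 (step 3): P = [2, 3] / [7];  Q = [1, 2] / [3]
  Insert 4 (step 4): P = [2, 3, 4] / [7];  Q = [1, 2, 4] / [3]
  Insert 5 (step 5): P = [2, 3, 4, 5] / [7];  Q = [1, 2, 4, 5] / [3]
  Insert 8 (step 6): P = [2, 3, 4, 5, 8] / [7];  Q = [1, 2, 4, 5, 6] / [3]
  Insert 9 (step 7): P = [2, 3, 4, 5, 8, 9] / [7];  Q = [1, 2, 4, 5, 6, 7] / [3]
  Insert 1 (step 8): P = [1, 3, 4, 5, 8, 9] / [2] / [7];  Q = [1, 2, 4, 5, 6, 7] / [3] / [8]
  Insert 6 (step 9): P = [1, 3, 4, 5, 6, 9] / [2, 8] / [7];  Q = [1, 2, 4, 5, 6, 7] / [3, 9] / [8]
Final shape: (6, 2, 1).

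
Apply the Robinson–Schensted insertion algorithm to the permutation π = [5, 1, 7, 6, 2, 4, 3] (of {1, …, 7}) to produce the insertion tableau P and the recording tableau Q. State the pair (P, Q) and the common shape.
P = [1, 2, 3] / [4, 6] / [5] / [7];  Q = [1, 3, 6] / [2, 4] / [5] / [7];  common shape = (3, 2, 1, 1)

Row-insert the values π_1, π_2, … into P one at a time, bumping the leftmost entry strictly greater than the inserted value down to the next row. The recording tableau Q records, in position (i, j), the step at which that cell was added to P.
  Insert 5 (step 1): P = [5];  Q = [1]
  Insert 1 (step 2): P = [1] / [5];  Q = [1] / [2]
  Insert 7 (step 3): P = [1, 7] / [5];  Q = [1, 3] / [2]
  Insert 6 (step 4): P = [1, 6] / [5, 7];  Q = [1, 3] / [2, 4]
  Insert 2 (step 5): P = [1, 2] / [5, 6] / [7];  Q = [1, 3] / [2, 4] / [5]
  Insert 4 (step 6): P = [1, 2, 4] / [5, 6] / [7];  Q = [1, 3, 6] / [2, 4] / [5]
  Insert 3 (step 7): P = [1, 2, 3] / [4, 6] / [5] / [7];  Q = [1, 3, 6] / [2, 4] / [5] / [7]
Final shape: (3, 2, 1, 1).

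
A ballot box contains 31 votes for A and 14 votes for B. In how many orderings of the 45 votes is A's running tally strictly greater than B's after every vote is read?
Strict-lead orderings = 63040282096

Total orderings of the 45 votes with 31 for A: C(45, 31) = 166871334960. By the Bertrand ballot formula (Cycle Lemma / reflection principle), the number of orderings in which A is strictly ahead of B throughout is (p − q)/(p + q) · C(p + q, p) = (31 − 14)/(31 + 14) · 166871334960 = 63040282096.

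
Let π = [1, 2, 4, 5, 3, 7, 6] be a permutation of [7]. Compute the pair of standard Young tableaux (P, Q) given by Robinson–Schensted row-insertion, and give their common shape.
P = [1, 2, 3, 5, 6] / [4, 7];  Q = [1, 2, 3, 4, 6] / [5, 7];  common shape = (5, 2)

Row-insert the values π_1, π_2, … into P one at a time, bumping the leftmost entry strictly greater than the inserted value down to the next row. The recording tableau Q records, in position (i, j), the step at which that cell was added to P.
  Insert 1 (step 1): P = [1];  Q = [1]
  Insert 2 (step 2): P = [1, 2];  Q = [1, 2]
  Insert 4 (step 3): P = [1, 2, 4];  Q = [1, 2, 3]
  Insert 5 (step 4): P = [1, 2, 4, 5];  Q = [1, 2, 3, 4]
  Insert 3 (step 5): P = [1, 2, 3, 5] / [4];  Q = [1, 2, 3, 4] / [5]
  Insert 7 (step 6): P = [1, 2, 3, 5, 7] / [4];  Q = [1, 2, 3, 4, 6] / [5]
  Insert 6 (step 7): P = [1, 2, 3, 5, 6] / [4, 7];  Q = [1, 2, 3, 4, 6] / [5, 7]
Final shape: (5, 2).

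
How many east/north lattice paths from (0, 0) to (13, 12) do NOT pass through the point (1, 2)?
Number of paths = 3260362

Total paths from (0, 0) to (13, 12): C(25, 13) = 5200300. Paths through (1, 2): (paths (0, 0) → (1, 2)) × (paths (1, 2) → (13, 12)) = C(3, 1) · C(22, 12) = 3 · 646646 = 1939938. Avoidance count = 5200300 − 1939938 = 3260362.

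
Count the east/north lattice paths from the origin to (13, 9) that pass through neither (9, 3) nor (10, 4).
Number of paths = 419804

Inclusion–exclusion. Total paths: C(22, 13) = 497420. Through P₁: C(12, 9)·C(10, 4) = 46200. Through P₂: C(14, 10)·C(8, 3) = 56056. Since P₁ is strictly southwest of P₂, a monotone path through both must visit P₁ then P₂; paths through both = C(12, 9)·C(2, 1)·C(8, 3) = 24640. Avoid both = 497420 − 46200 − 56056 + 24640 = 419804.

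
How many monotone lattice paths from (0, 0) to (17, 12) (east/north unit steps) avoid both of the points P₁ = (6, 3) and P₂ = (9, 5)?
Number of paths = 30309825

Inclusion–exclusion. Total paths: C(29, 17) = 51895935. Through P₁: C(9, 6)·C(20, 11) = 14108640. Through P₂: C(14, 9)·C(15, 8) = 12882870. Since P₁ is strictly southwest of P₂, a monotone path through both must visit P₁ then P₂; paths through both = C(9, 6)·C(5, 3)·C(15, 8) = 5405400. Avoid both = 51895935 − 14108640 − 12882870 + 5405400 = 30309825.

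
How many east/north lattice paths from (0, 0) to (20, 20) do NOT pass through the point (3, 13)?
Number of paths = 137652710580

Total paths from (0, 0) to (20, 20): C(40, 20) = 137846528820. Paths through (3, 13): (paths (0, 0) → (3, 13)) × (paths (3, 13) → (20, 20)) = C(16, 3) · C(24, 17) = 560 · 346104 = 193818240. Avoidance count = 137846528820 − 193818240 = 137652710580.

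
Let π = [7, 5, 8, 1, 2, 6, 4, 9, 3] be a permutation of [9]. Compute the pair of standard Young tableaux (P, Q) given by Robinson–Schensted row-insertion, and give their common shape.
P = [1, 2, 3, 9] / [4, 6] / [5, 8] / [7];  Q = [1, 3, 6, 8] / [2, 5] / [4, 7] / [9];  common shape = (4, 2, 2, 1)

Row-insert the values π_1, π_2, … into P one at a time, bumping the leftmost entry strictly greater than the inserted value down to the next row. The recording tableau Q records, in position (i, j), the step at which that cell was added to P.
  Insert 7 (step 1): P = [7];  Q = [1]
  Insert 5 (step 2): P = [5] / [7];  Q = [1] / [2]
  Insert 8 (step 3): P = [5, 8] / [7];  Q = [1, 3] / [2]
  Insert 1 (step 4): P = [1, 8] / [5] / [7];  Q = [1, 3] / [2] / [4]
  Insert 2 (step 5): P = [1, 2] / [5, 8] / [7];  Q = [1, 3] / [2, 5] / [4]
  Insert 6 (step 6): P = [1, 2, 6] / [5, 8] / [7];  Q = [1, 3, 6] / [2, 5] / [4]
  Insert 4 (step 7): P = [1, 2, 4] / [5, 6] / [7, 8];  Q = [1, 3, 6] / [2, 5] / [4, 7]
  Insert 9 (step 8): P = [1, 2, 4, 9] / [5, 6] / [7, 8];  Q = [1, 3, 6, 8] / [2, 5] / [4, 7]
  Insert 3 (step 9): P = [1, 2, 3, 9] / [4, 6] / [5, 8] / [7];  Q = [1, 3, 6, 8] / [2, 5] / [4, 7] / [9]
Final shape: (4, 2, 2, 1).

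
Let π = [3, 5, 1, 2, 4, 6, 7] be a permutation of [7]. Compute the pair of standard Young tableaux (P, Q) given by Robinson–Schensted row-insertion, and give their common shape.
P = [1, 2, 4, 6, 7] / [3, 5];  Q = [1, 2, 5, 6, 7] / [3, 4];  common shape = (5, 2)

Row-insert the values π_1, π_2, … into P one at a time, bumping the leftmost entry strictly greater than the inserted value down to the next row. The recording tableau Q records, in position (i, j), the step at which that cell was added to P.
  Insert 3 (step 1): P = [3];  Q = [1]
  Insert 5 (step 2): P = [3, 5];  Q = [1, 2]
  Insert 1 (step 3): P = [1, 5] / [3];  Q = [1, 2] / [3]
  Insert 2 (step 4): P = [1, 2] / [3, 5];  Q = [1, 2] / [3, 4]
  Insert 4 (step 5): P = [1, 2, 4] / [3, 5];  Q = [1, 2, 5] / [3, 4]
  Insert 6 (step 6): P = [1, 2, 4, 6] / [3, 5];  Q = [1, 2, 5, 6] / [3, 4]
  Insert 7 (step 7): P = [1, 2, 4, 6, 7] / [3, 5];  Q = [1, 2, 5, 6, 7] / [3, 4]
Final shape: (5, 2).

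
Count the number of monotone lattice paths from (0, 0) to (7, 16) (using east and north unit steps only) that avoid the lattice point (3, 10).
Number of paths = 185097

Total paths from (0, 0) to (7, 16): C(23, 7) = 245157. Paths through (3, 10): (paths (0, 0) → (3, 10)) × (paths (3, 10) → (7, 16)) = C(13, 3) · C(10, 4) = 286 · 210 = 60060. Avoidance count = 245157 − 60060 = 185097.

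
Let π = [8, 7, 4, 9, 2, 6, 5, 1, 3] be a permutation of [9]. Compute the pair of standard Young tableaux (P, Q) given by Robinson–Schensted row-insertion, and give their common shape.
P = [1, 3] / [2, 5] / [4, 6] / [7, 9] / [8];  Q = [1, 4] / [2, 6] / [3, 7] / [5, 9] / [8];  common shape = (2, 2, 2, 2, 1)

Row-insert the values π_1, π_2, … into P one at a time, bumping the leftmost entry strictly greater than the inserted value down to the next row. The recording tableau Q records, in position (i, j), the step at which that cell was added to P.
  Insert 8 (step 1): P = [8];  Q = [1]
  Insert 7 (step 2): P = [7] / [8];  Q = [1] / [2]
  Insert 4 (step 3): P = [4] / [7] / [8];  Q = [1] / [2] / [3]
  Insert 9 (step 4): P = [4, 9] / [7] / [8];  Q = [1, 4] / [2] / [3]
  Insert 2 (step 5): P = [2, 9] / [4] / [7] / [8];  Q = [1, 4] / [2] / [3] / [5]
  Insert 6 (step 6): P = [2, 6] / [4, 9] / [7] / [8];  Q = [1, 4] / [2, 6] / [3] / [5]
  Insert 5 (step 7): P = [2, 5] / [4, 6] / [7, 9] / [8];  Q = [1, 4] / [2, 6] / [3, 7] / [5]
  Insert 1 (step 8): P = [1, 5] / [2, 6] / [4, 9] / [7] / [8];  Q = [1, 4] / [2, 6] / [3, 7] / [5] / [8]
  Insert 3 (step 9): P = [1, 3] / [2, 5] / [4, 6] / [7, 9] / [8];  Q = [1, 4] / [2, 6] / [3, 7] / [5, 9] / [8]
Final shape: (2, 2, 2, 2, 1).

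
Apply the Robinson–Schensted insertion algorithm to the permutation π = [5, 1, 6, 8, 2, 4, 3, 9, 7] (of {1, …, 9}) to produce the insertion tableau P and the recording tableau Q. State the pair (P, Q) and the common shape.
P = [1, 2, 3, 7] / [4, 6, 8, 9] / [5];  Q = [1, 3, 4, 8] / [2, 5, 6, 9] / [7];  common shape = (4, 4, 1)

Row-insert the values π_1, π_2, … into P one at a time, bumping the leftmost entry strictly greater than the inserted value down to the next row. The recording tableau Q records, in position (i, j), the step at which that cell was added to P.
  Insert 5 (step 1): P = [5];  Q = [1]
  Insert 1 (step 2): P = [1] / [5];  Q = [1] / [2]
  Insert 6 (step 3): P = [1, 6] / [5];  Q = [1, 3] / [2]
  Insert 8 (step 4): P = [1, 6, 8] / [5];  Q = [1, 3, 4] / [2]
  Insert 2 (step 5): P = [1, 2, 8] / [5, 6];  Q = [1, 3, 4] / [2, 5]
  Insert 4 (step 6): P = [1, 2, 4] / [5, 6, 8];  Q = [1, 3, 4] / [2, 5, 6]
  Insert 3 (step 7): P = [1, 2, 3] / [4, 6, 8] / [5];  Q = [1, 3, 4] / [2, 5, 6] / [7]
  Insert 9 (step 8): P = [1, 2, 3, 9] / [4, 6, 8] / [5];  Q = [1, 3, 4, 8] / [2, 5, 6] / [7]
  Insert 7 (step 9): P = [1, 2, 3, 7] / [4, 6, 8, 9] / [5];  Q = [1, 3, 4, 8] / [2, 5, 6, 9] / [7]
Final shape: (4, 4, 1).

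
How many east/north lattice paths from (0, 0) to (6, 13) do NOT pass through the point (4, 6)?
Number of paths = 19572

Total paths from (0, 0) to (6, 13): C(19, 6) = 27132. Paths through (4, 6): (paths (0, 0) → (4, 6)) × (paths (4, 6) → (6, 13)) = C(10, 4) · C(9, 2) = 210 · 36 = 7560. Avoidance count = 27132 − 7560 = 19572.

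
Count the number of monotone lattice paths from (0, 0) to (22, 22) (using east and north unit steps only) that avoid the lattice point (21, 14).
Number of paths = 2083219329120

Total paths from (0, 0) to (22, 22): C(44, 22) = 2104098963720. Paths through (21, 14): (paths (0, 0) → (21, 14)) × (paths (21, 14) → (22, 22)) = C(35, 21) · C(9, 1) = 2319959400 · 9 = 20879634600. Avoidance count = 2104098963720 − 20879634600 = 2083219329120.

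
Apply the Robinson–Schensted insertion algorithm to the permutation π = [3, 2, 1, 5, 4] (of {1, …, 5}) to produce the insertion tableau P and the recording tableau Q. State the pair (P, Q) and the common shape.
P = [1, 4] / [2, 5] / [3];  Q = [1, 4] / [2, 5] / [3];  common shape = (2, 2, 1)

Row-insert the values π_1, π_2, … into P one at a time, bumping the leftmost entry strictly greater than the inserted value down to the next row. The recording tableau Q records, in position (i, j), the step at which that cell was added to P.
  Insert 3 (step 1): P = [3];  Q = [1]
  Insert 2 (step 2): P = [2] / [3];  Q = [1] / [2]
  Insert 1 (step 3): P = [1] / [2] / [3];  Q = [1] / [2] / [3]
  Insert 5 (step 4): P = [1, 5] / [2] / [3];  Q = [1, 4] / [2] / [3]
  Insert 4 (step 5): P = [1, 4] / [2, 5] / [3];  Q = [1, 4] / [2, 5] / [3]
Final shape: (2, 2, 1).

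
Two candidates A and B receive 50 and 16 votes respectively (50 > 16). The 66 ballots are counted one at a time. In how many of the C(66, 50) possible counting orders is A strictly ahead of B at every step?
Strict-lead orderings = 440671237120764

Total orderings of the 66 votes with 50 for A: C(66, 50) = 855420636763836. By the Bertrand ballot formula (Cycle Lemma / reflection principle), the number of orderings in which A is strictly ahead of B throughout is (p − q)/(p + q) · C(p + q, p) = (50 − 16)/(50 + 16) · 855420636763836 = 440671237120764.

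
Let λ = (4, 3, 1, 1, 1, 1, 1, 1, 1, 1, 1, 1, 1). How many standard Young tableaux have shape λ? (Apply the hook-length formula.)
# SYT of shape (4, 3, 1, 1, 1, 1, 1, 1, 1, 1, 1, 1, 1) = 29835

Hook-length formula: f^λ = n! / Π hook(c), product over all cells c of the Young diagram. For λ = (4, 3, 1, 1, 1, 1, 1, 1, 1, 1, 1, 1, 1), n = 18 boxes. Hook lengths by row (left-to-right, top-to-bottom): [16, 4, 3, 1]; [14, 2, 1]; [11]; [10]; [9]; [8]; [7]; [6]; [5]; [4]; [3]; [2]; [1]. Product of hooks = 214592716800. So f^λ = 18! / 214592716800 = 6402373705728000 / 214592716800 = 29835.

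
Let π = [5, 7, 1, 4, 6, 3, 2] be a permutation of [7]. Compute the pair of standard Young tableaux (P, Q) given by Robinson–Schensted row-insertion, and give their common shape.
P = [1, 2, 6] / [3, 7] / [4] / [5];  Q = [1, 2, 5] / [3, 4] / [6] / [7];  common shape = (3, 2, 1, 1)

Row-insert the values π_1, π_2, … into P one at a time, bumping the leftmost entry strictly greater than the inserted value down to the next row. The recording tableau Q records, in position (i, j), the step at which that cell was added to P.
  Insert 5 (step 1): P = [5];  Q = [1]
  Insert 7 (step 2): P = [5, 7];  Q = [1, 2]
  Insert 1 (step 3): P = [1, 7] / [5];  Q = [1, 2] / [3]
  Insert 4 (step 4): P = [1, 4] / [5, 7];  Q = [1, 2] / [3, 4]
  Insert 6 (step 5): P = [1, 4, 6] / [5, 7];  Q = [1, 2, 5] / [3, 4]
  Insert 3 (step 6): P = [1, 3, 6] / [4, 7] / [5];  Q = [1, 2, 5] / [3, 4] / [6]
  Insert 2 (step 7): P = [1, 2, 6] / [3, 7] / [4] / [5];  Q = [1, 2, 5] / [3, 4] / [6] / [7]
Final shape: (3, 2, 1, 1).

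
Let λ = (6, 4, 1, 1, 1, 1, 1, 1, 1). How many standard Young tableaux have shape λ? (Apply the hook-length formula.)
# SYT of shape (6, 4, 1, 1, 1, 1, 1, 1, 1) = 318240

Hook-length formula: f^λ = n! / Π hook(c), product over all cells c of the Young diagram. For λ = (6, 4, 1, 1, 1, 1, 1, 1, 1), n = 17 boxes. Hook lengths by row (left-to-right, top-to-bottom): [14, 6, 5, 4, 2, 1]; [11, 3, 2, 1]; [7]; [6]; [5]; [4]; [3]; [2]; [1]. Product of hooks = 1117670400. So f^λ = 17! / 1117670400 = 355687428096000 / 1117670400 = 318240.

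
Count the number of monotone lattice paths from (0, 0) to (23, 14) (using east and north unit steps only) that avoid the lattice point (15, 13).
Number of paths = 5770107360

Total paths from (0, 0) to (23, 14): C(37, 23) = 6107086800. Paths through (15, 13): (paths (0, 0) → (15, 13)) × (paths (15, 13) → (23, 14)) = C(28, 15) · C(9, 8) = 37442160 · 9 = 336979440. Avoidance count = 6107086800 − 336979440 = 5770107360.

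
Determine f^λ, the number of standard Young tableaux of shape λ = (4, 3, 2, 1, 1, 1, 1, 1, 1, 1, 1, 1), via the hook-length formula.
# SYT of shape (4, 3, 2, 1, 1, 1, 1, 1, 1, 1, 1, 1) = 182784

Hook-length formula: f^λ = n! / Π hook(c), product over all cells c of the Young diagram. For λ = (4, 3, 2, 1, 1, 1, 1, 1, 1, 1, 1, 1), n = 18 boxes. Hook lengths by row (left-to-right, top-to-bottom): [15, 5, 3, 1]; [13, 3, 1]; [11, 1]; [9]; [8]; [7]; [6]; [5]; [4]; [3]; [2]; [1]. Product of hooks = 35026992000. So f^λ = 18! / 35026992000 = 6402373705728000 / 35026992000 = 182784.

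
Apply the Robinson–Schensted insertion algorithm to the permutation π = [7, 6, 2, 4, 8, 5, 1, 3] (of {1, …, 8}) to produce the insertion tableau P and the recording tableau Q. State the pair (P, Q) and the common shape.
P = [1, 3, 5] / [2, 4] / [6, 8] / [7];  Q = [1, 4, 5] / [2, 6] / [3, 8] / [7];  common shape = (3, 2, 2, 1)

Row-insert the values π_1, π_2, … into P one at a time, bumping the leftmost entry strictly greater than the inserted value down to the next row. The recording tableau Q records, in position (i, j), the step at which that cell was added to P.
  Insert 7 (step 1): P = [7];  Q = [1]
  Insert 6 (step 2): P = [6] / [7];  Q = [1] / [2]
  Insert 2 (step 3): P = [2] / [6] / [7];  Q = [1] / [2] / [3]
  Insert 4 (step 4): P = [2, 4] / [6] / [7];  Q = [1, 4] / [2] / [3]
  Insert 8 (step 5): P = [2, 4, 8] / [6] / [7];  Q = [1, 4, 5] / [2] / [3]
  Insert 5 (step 6): P = [2, 4, 5] / [6, 8] / [7];  Q = [1, 4, 5] / [2, 6] / [3]
  Insert 1 (step 7): P = [1, 4, 5] / [2, 8] / [6] / [7];  Q = [1, 4, 5] / [2, 6] / [3] / [7]
  Insert 3 (step 8): P = [1, 3, 5] / [2, 4] / [6, 8] / [7];  Q = [1, 4, 5] / [2, 6] / [3, 8] / [7]
Final shape: (3, 2, 2, 1).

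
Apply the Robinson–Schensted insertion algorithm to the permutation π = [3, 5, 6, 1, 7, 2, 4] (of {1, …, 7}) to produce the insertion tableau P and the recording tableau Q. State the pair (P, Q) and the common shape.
P = [1, 2, 4, 7] / [3, 5, 6];  Q = [1, 2, 3, 5] / [4, 6, 7];  common shape = (4, 3)

Row-insert the values π_1, π_2, … into P one at a time, bumping the leftmost entry strictly greater than the inserted value down to the next row. The recording tableau Q records, in position (i, j), the step at which that cell was added to P.
  Insert 3 (step 1): P = [3];  Q = [1]
  Insert 5 (step 2): P = [3, 5];  Q = [1, 2]
  Insert 6 (step 3): P = [3, 5, 6];  Q = [1, 2, 3]
  Insert 1 (step 4): P = [1, 5, 6] / [3];  Q = [1, 2, 3] / [4]
  Insert 7 (step 5): P = [1, 5, 6, 7] / [3];  Q = [1, 2, 3, 5] / [4]
  Insert 2 (step 6): P = [1, 2, 6, 7] / [3, 5];  Q = [1, 2, 3, 5] / [4, 6]
  Insert 4 (step 7): P = [1, 2, 4, 7] / [3, 5, 6];  Q = [1, 2, 3, 5] / [4, 6, 7]
Final shape: (4, 3).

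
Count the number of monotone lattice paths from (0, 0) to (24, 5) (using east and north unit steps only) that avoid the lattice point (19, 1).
Number of paths = 116235

Total paths from (0, 0) to (24, 5): C(29, 24) = 118755. Paths through (19, 1): (paths (0, 0) → (19, 1)) × (paths (19, 1) → (24, 5)) = C(20, 19) · C(9, 5) = 20 · 126 = 2520. Avoidance count = 118755 − 2520 = 116235.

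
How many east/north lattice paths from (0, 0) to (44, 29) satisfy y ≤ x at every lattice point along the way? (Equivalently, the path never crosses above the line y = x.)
Number of paths = 67622004810892365568

By the reflection principle (André's argument), the number of monotone paths to (44, 29) with n ≤ m that never go above y = x is C(73, 44) − C(73, 45) = 190186888530634778160 − 122564883719742412592 = 67622004810892365568.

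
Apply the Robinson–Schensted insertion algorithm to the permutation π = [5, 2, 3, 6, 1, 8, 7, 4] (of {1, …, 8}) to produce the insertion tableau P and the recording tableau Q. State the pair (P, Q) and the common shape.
P = [1, 3, 4, 7] / [2, 6] / [5, 8];  Q = [1, 3, 4, 6] / [2, 7] / [5, 8];  common shape = (4, 2, 2)

Row-insert the values π_1, π_2, … into P one at a time, bumping the leftmost entry strictly greater than the inserted value down to the next row. The recording tableau Q records, in position (i, j), the step at which that cell was added to P.
  Insert 5 (step 1): P = [5];  Q = [1]
  Insert 2 (step 2): P = [2] / [5];  Q = [1] / [2]
  Insert 3 (step 3): P = [2, 3] / [5];  Q = [1, 3] / [2]
  Insert 6 (step 4): P = [2, 3, 6] / [5];  Q = [1, 3, 4] / [2]
  Insert 1 (step 5): P = [1, 3, 6] / [2] / [5];  Q = [1, 3, 4] / [2] / [5]
  Insert 8 (step 6): P = [1, 3, 6, 8] / [2] / [5];  Q = [1, 3, 4, 6] / [2] / [5]
  Insert 7 (step 7): P = [1, 3, 6, 7] / [2, 8] / [5];  Q = [1, 3, 4, 6] / [2, 7] / [5]
  Insert 4 (step 8): P = [1, 3, 4, 7] / [2, 6] / [5, 8];  Q = [1, 3, 4, 6] / [2, 7] / [5, 8]
Final shape: (4, 2, 2).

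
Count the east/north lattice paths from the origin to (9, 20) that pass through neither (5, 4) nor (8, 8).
Number of paths = 9294555

Inclusion–exclusion. Total paths: C(29, 9) = 10015005. Through P₁: C(9, 5)·C(20, 4) = 610470. Through P₂: C(16, 8)·C(13, 1) = 167310. Since P₁ is strictly southwest of P₂, a monotone path through both must visit P₁ then P₂; paths through both = C(9, 5)·C(7, 3)·C(13, 1) = 57330. Avoid both = 10015005 − 610470 − 167310 + 57330 = 9294555.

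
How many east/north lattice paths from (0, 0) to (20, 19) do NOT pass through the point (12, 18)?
Number of paths = 68144825385

Total paths from (0, 0) to (20, 19): C(39, 20) = 68923264410. Paths through (12, 18): (paths (0, 0) → (12, 18)) × (paths (12, 18) → (20, 19)) = C(30, 12) · C(9, 8) = 86493225 · 9 = 778439025. Avoidance count = 68923264410 − 778439025 = 68144825385.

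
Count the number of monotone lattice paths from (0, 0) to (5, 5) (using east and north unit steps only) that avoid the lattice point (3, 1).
Number of paths = 192

Total paths from (0, 0) to (5, 5): C(10, 5) = 252. Paths through (3, 1): (paths (0, 0) → (3, 1)) × (paths (3, 1) → (5, 5)) = C(4, 3) · C(6, 2) = 4 · 15 = 60. Avoidance count = 252 − 60 = 192.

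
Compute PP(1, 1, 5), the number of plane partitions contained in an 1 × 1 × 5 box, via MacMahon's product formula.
PP(1, 1, 5) = 6

Evaluate the triple product over i = 1..1, j = 1..1, k = 1..5. The factors are (2/1) · (3/2) · (4/3) · (5/4) · (6/5). The numerators and denominators telescope so the product is an integer; carrying out the multiplication exactly gives PP(1, 1, 5) = 6.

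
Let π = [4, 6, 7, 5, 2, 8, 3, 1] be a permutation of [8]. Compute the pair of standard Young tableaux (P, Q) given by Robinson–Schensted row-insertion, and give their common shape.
P = [1, 3, 7, 8] / [2, 5] / [4] / [6];  Q = [1, 2, 3, 6] / [4, 7] / [5] / [8];  common shape = (4, 2, 1, 1)

Row-insert the values π_1, π_2, … into P one at a time, bumping the leftmost entry strictly greater than the inserted value down to the next row. The recording tableau Q records, in position (i, j), the step at which that cell was added to P.
  Insert 4 (step 1): P = [4];  Q = [1]
  Insert 6 (step 2): P = [4, 6];  Q = [1, 2]
  Insert 7 (step 3): P = [4, 6, 7];  Q = [1, 2, 3]
  Insert 5 (step 4): P = [4, 5, 7] / [6];  Q = [1, 2, 3] / [4]
  Insert 2 (step 5): P = [2, 5, 7] / [4] / [6];  Q = [1, 2, 3] / [4] / [5]
  Insert 8 (step 6): P = [2, 5, 7, 8] / [4] / [6];  Q = [1, 2, 3, 6] / [4] / [5]
  Insert 3 (step 7): P = [2, 3, 7, 8] / [4, 5] / [6];  Q = [1, 2, 3, 6] / [4, 7] / [5]
  Insert 1 (step 8): P = [1, 3, 7, 8] / [2, 5] / [4] / [6];  Q = [1, 2, 3, 6] / [4, 7] / [5] / [8]
Final shape: (4, 2, 1, 1).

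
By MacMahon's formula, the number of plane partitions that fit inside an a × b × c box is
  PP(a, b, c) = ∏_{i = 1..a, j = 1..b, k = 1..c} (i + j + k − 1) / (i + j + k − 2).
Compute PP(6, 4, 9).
PP(6, 4, 9) = 559299781040

Evaluate the triple product over i = 1..6, j = 1..4, k = 1..9. The factors are (2/1) · (3/2) · (4/3) · (5/4) · (6/5) · (7/6) · (8/7) · (9/8) · … (216 factors total). The numerators and denominators telescope so the product is an integer; carrying out the multiplication exactly gives PP(6, 4, 9) = 559299781040.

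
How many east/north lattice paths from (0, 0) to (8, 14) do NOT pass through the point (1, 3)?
Number of paths = 192474

Total paths from (0, 0) to (8, 14): C(22, 8) = 319770. Paths through (1, 3): (paths (0, 0) → (1, 3)) × (paths (1, 3) → (8, 14)) = C(4, 1) · C(18, 7) = 4 · 31824 = 127296. Avoidance count = 319770 − 127296 = 192474.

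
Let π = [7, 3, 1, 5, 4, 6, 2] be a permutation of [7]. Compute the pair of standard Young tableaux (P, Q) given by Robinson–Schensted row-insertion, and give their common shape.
P = [1, 2, 6] / [3, 4] / [5] / [7];  Q = [1, 4, 6] / [2, 5] / [3] / [7];  common shape = (3, 2, 1, 1)

Row-insert the values π_1, π_2, … into P one at a time, bumping the leftmost entry strictly greater than the inserted value down to the next row. The recording tableau Q records, in position (i, j), the step at which that cell was added to P.
  Insert 7 (step 1): P = [7];  Q = [1]
  Insert 3 (step 2): P = [3] / [7];  Q = [1] / [2]
  Insert 1 (step 3): P = [1] / [3] / [7];  Q = [1] / [2] / [3]
  Insert 5 (step 4): P = [1, 5] / [3] / [7];  Q = [1, 4] / [2] / [3]
  Insert 4 (step 5): P = [1, 4] / [3, 5] / [7];  Q = [1, 4] / [2, 5] / [3]
  Insert 6 (step 6): P = [1, 4, 6] / [3, 5] / [7];  Q = [1, 4, 6] / [2, 5] / [3]
  Insert 2 (step 7): P = [1, 2, 6] / [3, 4] / [5] / [7];  Q = [1, 4, 6] / [2, 5] / [3] / [7]
Final shape: (3, 2, 1, 1).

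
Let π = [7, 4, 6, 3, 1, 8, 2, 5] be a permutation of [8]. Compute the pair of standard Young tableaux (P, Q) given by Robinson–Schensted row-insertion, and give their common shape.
P = [1, 2, 5] / [3, 6, 8] / [4] / [7];  Q = [1, 3, 6] / [2, 7, 8] / [4] / [5];  common shape = (3, 3, 1, 1)

Row-insert the values π_1, π_2, … into P one at a time, bumping the leftmost entry strictly greater than the inserted value down to the next row. The recording tableau Q records, in position (i, j), the step at which that cell was added to P.
  Insert 7 (step 1): P = [7];  Q = [1]
  Insert 4 (step 2): P = [4] / [7];  Q = [1] / [2]
  Insert 6 (step 3): P = [4, 6] / [7];  Q = [1, 3] / [2]
  Insert 3 (step 4): P = [3, 6] / [4] / [7];  Q = [1, 3] / [2] / [4]
  Insert 1 (step 5): P = [1, 6] / [3] / [4] / [7];  Q = [1, 3] / [2] / [4] / [5]
  Insert 8 (step 6): P = [1, 6, 8] / [3] / [4] / [7];  Q = [1, 3, 6] / [2] / [4] / [5]
  Insert 2 (step 7): P = [1, 2, 8] / [3, 6] / [4] / [7];  Q = [1, 3, 6] / [2, 7] / [4] / [5]
  Insert 5 (step 8): P = [1, 2, 5] / [3, 6, 8] / [4] / [7];  Q = [1, 3, 6] / [2, 7, 8] / [4] / [5]
Final shape: (3, 3, 1, 1).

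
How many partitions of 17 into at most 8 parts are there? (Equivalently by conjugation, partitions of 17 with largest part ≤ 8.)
p(17, parts ≤ 8) = 230

Use the recurrence p(n, m) = p(n, m−1) + p(n−m, m): either the largest part is < m (count p(n, m−1)) or the largest part is exactly m (remove one copy of m, count p(n−m, m)). With p(0, ·) = 1 this gives p(17, parts ≤ 8) = 230. (By conjugating Young diagrams, this also counts partitions of 17 into at most 8 parts.)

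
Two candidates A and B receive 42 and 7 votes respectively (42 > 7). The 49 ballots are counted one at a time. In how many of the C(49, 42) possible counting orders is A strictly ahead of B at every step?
Strict-lead orderings = 61357560

Total orderings of the 49 votes with 42 for A: C(49, 42) = 85900584. By the Bertrand ballot formula (Cycle Lemma / reflection principle), the number of orderings in which A is strictly ahead of B throughout is (p − q)/(p + q) · C(p + q, p) = (42 − 7)/(42 + 7) · 85900584 = 61357560.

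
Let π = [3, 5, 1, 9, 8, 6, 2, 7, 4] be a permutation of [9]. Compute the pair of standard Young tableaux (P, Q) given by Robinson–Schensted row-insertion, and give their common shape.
P = [1, 2, 4, 7] / [3, 5, 6] / [8] / [9];  Q = [1, 2, 4, 8] / [3, 5, 9] / [6] / [7];  common shape = (4, 3, 1, 1)

Row-insert the values π_1, π_2, … into P one at a time, bumping the leftmost entry strictly greater than the inserted value down to the next row. The recording tableau Q records, in position (i, j), the step at which that cell was added to P.
  Insert 3 (step 1): P = [3];  Q = [1]
  Insert 5 (step 2): P = [3, 5];  Q = [1, 2]
  Insert 1 (step 3): P = [1, 5] / [3];  Q = [1, 2] / [3]
  Insert 9 (step 4): P = [1, 5, 9] / [3];  Q = [1, 2, 4] / [3]
  Insert 8 (step 5): P = [1, 5, 8] / [3, 9];  Q = [1, 2, 4] / [3, 5]
  Insert 6 (step 6): P = [1, 5, 6] / [3, 8] / [9];  Q = [1, 2, 4] / [3, 5] / [6]
  Insert 2 (step 7): P = [1, 2, 6] / [3, 5] / [8] / [9];  Q = [1, 2, 4] / [3, 5] / [6] / [7]
  Insert 7 (step 8): P = [1, 2, 6, 7] / [3, 5] / [8] / [9];  Q = [1, 2, 4, 8] / [3, 5] / [6] / [7]
  Insert 4 (step 9): P = [1, 2, 4, 7] / [3, 5, 6] / [8] / [9];  Q = [1, 2, 4, 8] / [3, 5, 9] / [6] / [7]
Final shape: (4, 3, 1, 1).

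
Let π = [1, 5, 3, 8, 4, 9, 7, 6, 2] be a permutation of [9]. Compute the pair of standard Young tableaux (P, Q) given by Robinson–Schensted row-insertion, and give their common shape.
P = [1, 2, 4, 6] / [3, 7, 9] / [5] / [8];  Q = [1, 2, 4, 6] / [3, 5, 7] / [8] / [9];  common shape = (4, 3, 1, 1)

Row-insert the values π_1, π_2, … into P one at a time, bumping the leftmost entry strictly greater than the inserted value down to the next row. The recording tableau Q records, in position (i, j), the step at which that cell was added to P.
  Insert 1 (step 1): P = [1];  Q = [1]
  Insert 5 (step 2): P = [1, 5];  Q = [1, 2]
  Insert 3 (step 3): P = [1, 3] / [5];  Q = [1, 2] / [3]
  Insert 8 (step 4): P = [1, 3, 8] / [5];  Q = [1, 2, 4] / [3]
  Insert 4 (step 5): P = [1, 3, 4] / [5, 8];  Q = [1, 2, 4] / [3, 5]
  Insert 9 (step 6): P = [1, 3, 4, 9] / [5, 8];  Q = [1, 2, 4, 6] / [3, 5]
  Insert 7 (step 7): P = [1, 3, 4, 7] / [5, 8, 9];  Q = [1, 2, 4, 6] / [3, 5, 7]
  Insert 6 (step 8): P = [1, 3, 4, 6] / [5, 7, 9] / [8];  Q = [1, 2, 4, 6] / [3, 5, 7] / [8]
  Insert 2 (step 9): P = [1, 2, 4, 6] / [3, 7, 9] / [5] / [8];  Q = [1, 2, 4, 6] / [3, 5, 7] / [8] / [9]
Final shape: (4, 3, 1, 1).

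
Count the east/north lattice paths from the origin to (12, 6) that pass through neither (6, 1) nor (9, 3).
Number of paths = 12330

Inclusion–exclusion. Total paths: C(18, 12) = 18564. Through P₁: C(7, 6)·C(11, 6) = 3234. Through P₂: C(12, 9)·C(6, 3) = 4400. Since P₁ is strictly southwest of P₂, a monotone path through both must visit P₁ then P₂; paths through both = C(7, 6)·C(5, 3)·C(6, 3) = 1400. Avoid both = 18564 − 3234 − 4400 + 1400 = 12330.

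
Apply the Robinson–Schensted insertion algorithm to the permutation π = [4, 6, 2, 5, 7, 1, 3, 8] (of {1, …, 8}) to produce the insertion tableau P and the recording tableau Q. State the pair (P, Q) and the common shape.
P = [1, 3, 7, 8] / [2, 5] / [4, 6];  Q = [1, 2, 5, 8] / [3, 4] / [6, 7];  common shape = (4, 2, 2)

Row-insert the values π_1, π_2, … into P one at a time, bumping the leftmost entry strictly greater than the inserted value down to the next row. The recording tableau Q records, in position (i, j), the step at which that cell was added to P.
  Insert 4 (step 1): P = [4];  Q = [1]
  Insert 6 (step 2): P = [4, 6];  Q = [1, 2]
  Insert 2 (step 3): P = [2, 6] / [4];  Q = [1, 2] / [3]
  Insert 5 (step 4): P = [2, 5] / [4, 6];  Q = [1, 2] / [3, 4]
  Insert 7 (step 5): P = [2, 5, 7] / [4, 6];  Q = [1, 2, 5] / [3, 4]
  Insert 1 (step 6): P = [1, 5, 7] / [2, 6] / [4];  Q = [1, 2, 5] / [3, 4] / [6]
  Insert 3 (step 7): P = [1, 3, 7] / [2, 5] / [4, 6];  Q = [1, 2, 5] / [3, 4] / [6, 7]
  Insert 8 (step 8): P = [1, 3, 7, 8] / [2, 5] / [4, 6];  Q = [1, 2, 5, 8] / [3, 4] / [6, 7]
Final shape: (4, 2, 2).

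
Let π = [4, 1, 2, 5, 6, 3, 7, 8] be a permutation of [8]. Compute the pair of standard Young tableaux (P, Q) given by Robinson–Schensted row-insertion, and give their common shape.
P = [1, 2, 3, 6, 7, 8] / [4, 5];  Q = [1, 3, 4, 5, 7, 8] / [2, 6];  common shape = (6, 2)

Row-insert the values π_1, π_2, … into P one at a time, bumping the leftmost entry strictly greater than the inserted value down to the next row. The recording tableau Q records, in position (i, j), the step at which that cell was added to P.
  Insert 4 (step 1): P = [4];  Q = [1]
  Insert 1 (step 2): P = [1] / [4];  Q = [1] / [2]
  Insert 2 (step 3): P = [1, 2] / [4];  Q = [1, 3] / [2]
  Insert 5 (step 4): P = [1, 2, 5] / [4];  Q = [1, 3, 4] / [2]
  Insert 6 (step 5): P = [1, 2, 5, 6] / [4];  Q = [1, 3, 4, 5] / [2]
  Insert 3 (step 6): P = [1, 2, 3, 6] / [4, 5];  Q = [1, 3, 4, 5] / [2, 6]
  Insert 7 (step 7): P = [1, 2, 3, 6, 7] / [4, 5];  Q = [1, 3, 4, 5, 7] / [2, 6]
  Insert 8 (step 8): P = [1, 2, 3, 6, 7, 8] / [4, 5];  Q = [1, 3, 4, 5, 7, 8] / [2, 6]
Final shape: (6, 2).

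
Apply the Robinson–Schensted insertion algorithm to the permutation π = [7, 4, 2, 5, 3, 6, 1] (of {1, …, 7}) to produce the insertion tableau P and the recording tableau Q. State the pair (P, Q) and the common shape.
P = [1, 3, 6] / [2, 5] / [4] / [7];  Q = [1, 4, 6] / [2, 5] / [3] / [7];  common shape = (3, 2, 1, 1)

Row-insert the values π_1, π_2, … into P one at a time, bumping the leftmost entry strictly greater than the inserted value down to the next row. The recording tableau Q records, in position (i, j), the step at which that cell was added to P.
  Insert 7 (step 1): P = [7];  Q = [1]
  Insert 4 (step 2): P = [4] / [7];  Q = [1] / [2]
  Insert 2 (step 3): P = [2] / [4] / [7];  Q = [1] / [2] / [3]
  Insert 5 (step 4): P = [2, 5] / [4] / [7];  Q = [1, 4] / [2] / [3]
  Insert 3 (step 5): P = [2, 3] / [4, 5] / [7];  Q = [1, 4] / [2, 5] / [3]
  Insert 6 (step 6): P = [2, 3, 6] / [4, 5] / [7];  Q = [1, 4, 6] / [2, 5] / [3]
  Insert 1 (step 7): P = [1, 3, 6] / [2, 5] / [4] / [7];  Q = [1, 4, 6] / [2, 5] / [3] / [7]
Final shape: (3, 2, 1, 1).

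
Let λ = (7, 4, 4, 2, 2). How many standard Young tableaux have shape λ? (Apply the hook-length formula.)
# SYT of shape (7, 4, 4, 2, 2) = 24186240

Hook-length formula: f^λ = n! / Π hook(c), product over all cells c of the Young diagram. For λ = (7, 4, 4, 2, 2), n = 19 boxes. Hook lengths by row (left-to-right, top-to-bottom): [11, 10, 7, 6, 3, 2, 1]; [7, 6, 3, 2]; [6, 5, 2, 1]; [3, 2]; [2, 1]. Product of hooks = 5029516800. So f^λ = 19! / 5029516800 = 121645100408832000 / 5029516800 = 24186240.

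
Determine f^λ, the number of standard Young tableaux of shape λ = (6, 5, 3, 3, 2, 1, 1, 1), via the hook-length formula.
# SYT of shape (6, 5, 3, 3, 2, 1, 1, 1) = 3683750400

Hook-length formula: f^λ = n! / Π hook(c), product over all cells c of the Young diagram. For λ = (6, 5, 3, 3, 2, 1, 1, 1), n = 22 boxes. Hook lengths by row (left-to-right, top-to-bottom): [13, 9, 7, 4, 3, 1]; [11, 7, 5, 2, 1]; [8, 4, 2]; [7, 3, 1]; [5, 1]; [3]; [2]; [1]. Product of hooks = 305124019200. So f^λ = 22! / 305124019200 = 1124000727777607680000 / 305124019200 = 3683750400.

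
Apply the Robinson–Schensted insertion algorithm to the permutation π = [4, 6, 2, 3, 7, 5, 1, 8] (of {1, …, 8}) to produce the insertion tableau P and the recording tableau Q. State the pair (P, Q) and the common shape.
P = [1, 3, 5, 8] / [2, 6, 7] / [4];  Q = [1, 2, 5, 8] / [3, 4, 6] / [7];  common shape = (4, 3, 1)

Row-insert the values π_1, π_2, … into P one at a time, bumping the leftmost entry strictly greater than the inserted value down to the next row. The recording tableau Q records, in position (i, j), the step at which that cell was added to P.
  Insert 4 (step 1): P = [4];  Q = [1]
  Insert 6 (step 2): P = [4, 6];  Q = [1, 2]
  Insert 2 (step 3): P = [2, 6] / [4];  Q = [1, 2] / [3]
  Insert 3 (step 4): P = [2, 3] / [4, 6];  Q = [1, 2] / [3, 4]
  Insert 7 (step 5): P = [2, 3, 7] / [4, 6];  Q = [1, 2, 5] / [3, 4]
  Insert 5 (step 6): P = [2, 3, 5] / [4, 6, 7];  Q = [1, 2, 5] / [3, 4, 6]
  Insert 1 (step 7): P = [1, 3, 5] / [2, 6, 7] / [4];  Q = [1, 2, 5] / [3, 4, 6] / [7]
  Insert 8 (step 8): P = [1, 3, 5, 8] / [2, 6, 7] / [4];  Q = [1, 2, 5, 8] / [3, 4, 6] / [7]
Final shape: (4, 3, 1).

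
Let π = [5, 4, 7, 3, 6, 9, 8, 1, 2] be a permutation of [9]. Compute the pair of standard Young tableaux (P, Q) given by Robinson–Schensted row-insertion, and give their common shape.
P = [1, 2, 8] / [3, 6, 9] / [4, 7] / [5];  Q = [1, 3, 6] / [2, 5, 7] / [4, 9] / [8];  common shape = (3, 3, 2, 1)

Row-insert the values π_1, π_2, … into P one at a time, bumping the leftmost entry strictly greater than the inserted value down to the next row. The recording tableau Q records, in position (i, j), the step at which that cell was added to P.
  Insert 5 (step 1): P = [5];  Q = [1]
  Insert 4 (step 2): P = [4] / [5];  Q = [1] / [2]
  Insert 7 (step 3): P = [4, 7] / [5];  Q = [1, 3] / [2]
  Insert 3 (step 4): P = [3, 7] / [4] / [5];  Q = [1, 3] / [2] / [4]
  Insert 6 (step 5): P = [3, 6] / [4, 7] / [5];  Q = [1, 3] / [2, 5] / [4]
  Insert 9 (step 6): P = [3, 6, 9] / [4, 7] / [5];  Q = [1, 3, 6] / [2, 5] / [4]
  Insert 8 (step 7): P = [3, 6, 8] / [4, 7, 9] / [5];  Q = [1, 3, 6] / [2, 5, 7] / [4]
  Insert 1 (step 8): P = [1, 6, 8] / [3, 7, 9] / [4] / [5];  Q = [1, 3, 6] / [2, 5, 7] / [4] / [8]
  Insert 2 (step 9): P = [1, 2, 8] / [3, 6, 9] / [4, 7] / [5];  Q = [1, 3, 6] / [2, 5, 7] / [4, 9] / [8]
Final shape: (3, 3, 2, 1).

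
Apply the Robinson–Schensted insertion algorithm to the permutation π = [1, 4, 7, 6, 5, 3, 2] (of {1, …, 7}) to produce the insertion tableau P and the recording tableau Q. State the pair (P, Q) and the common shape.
P = [1, 2, 5] / [3] / [4] / [6] / [7];  Q = [1, 2, 3] / [4] / [5] / [6] / [7];  common shape = (3, 1, 1, 1, 1)

Row-insert the values π_1, π_2, … into P one at a time, bumping the leftmost entry strictly greater than the inserted value down to the next row. The recording tableau Q records, in position (i, j), the step at which that cell was added to P.
  Insert 1 (step 1): P = [1];  Q = [1]
  Insert 4 (step 2): P = [1, 4];  Q = [1, 2]
  Insert 7 (step 3): P = [1, 4, 7];  Q = [1, 2, 3]
  Insert 6 (step 4): P = [1, 4, 6] / [7];  Q = [1, 2, 3] / [4]
  Insert 5 (step 5): P = [1, 4, 5] / [6] / [7];  Q = [1, 2, 3] / [4] / [5]
  Insert 3 (step 6): P = [1, 3, 5] / [4] / [6] / [7];  Q = [1, 2, 3] / [4] / [5] / [6]
  Insert 2 (step 7): P = [1, 2, 5] / [3] / [4] / [6] / [7];  Q = [1, 2, 3] / [4] / [5] / [6] / [7]
Final shape: (3, 1, 1, 1, 1).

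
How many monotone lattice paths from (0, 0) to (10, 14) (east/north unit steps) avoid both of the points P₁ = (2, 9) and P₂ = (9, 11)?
Number of paths = 1226551

Inclusion–exclusion. Total paths: C(24, 10) = 1961256. Through P₁: C(11, 2)·C(13, 8) = 70785. Through P₂: C(20, 9)·C(4, 1) = 671840. Since P₁ is strictly southwest of P₂, a monotone path through both must visit P₁ then P₂; paths through both = C(11, 2)·C(9, 7)·C(4, 1) = 7920. Avoid both = 1961256 − 70785 − 671840 + 7920 = 1226551.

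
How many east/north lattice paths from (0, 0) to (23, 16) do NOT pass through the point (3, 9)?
Number of paths = 37515894390

Total paths from (0, 0) to (23, 16): C(39, 23) = 37711260990. Paths through (3, 9): (paths (0, 0) → (3, 9)) × (paths (3, 9) → (23, 16)) = C(12, 3) · C(27, 20) = 220 · 888030 = 195366600. Avoidance count = 37711260990 − 195366600 = 37515894390.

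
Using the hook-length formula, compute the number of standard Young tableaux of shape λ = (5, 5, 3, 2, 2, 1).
# SYT of shape (5, 5, 3, 2, 2, 1) = 9189180

Hook-length formula: f^λ = n! / Π hook(c), product over all cells c of the Young diagram. For λ = (5, 5, 3, 2, 2, 1), n = 18 boxes. Hook lengths by row (left-to-right, top-to-bottom): [10, 8, 5, 3, 2]; [9, 7, 4, 2, 1]; [6, 4, 1]; [4, 2]; [3, 1]; [1]. Product of hooks = 696729600. So f^λ = 18! / 696729600 = 6402373705728000 / 696729600 = 9189180.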